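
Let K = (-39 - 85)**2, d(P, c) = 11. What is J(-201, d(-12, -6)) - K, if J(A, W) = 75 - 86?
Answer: -15387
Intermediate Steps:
J(A, W) = -11
K = 15376 (K = (-124)**2 = 15376)
J(-201, d(-12, -6)) - K = -11 - 1*15376 = -11 - 15376 = -15387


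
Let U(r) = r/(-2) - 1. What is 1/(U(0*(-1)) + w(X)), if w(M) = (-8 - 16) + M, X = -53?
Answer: -1/78 ≈ -0.012821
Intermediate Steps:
U(r) = -1 - r/2 (U(r) = r*(-½) - 1 = -r/2 - 1 = -1 - r/2)
w(M) = -24 + M
1/(U(0*(-1)) + w(X)) = 1/((-1 - 0*(-1)) + (-24 - 53)) = 1/((-1 - ½*0) - 77) = 1/((-1 + 0) - 77) = 1/(-1 - 77) = 1/(-78) = -1/78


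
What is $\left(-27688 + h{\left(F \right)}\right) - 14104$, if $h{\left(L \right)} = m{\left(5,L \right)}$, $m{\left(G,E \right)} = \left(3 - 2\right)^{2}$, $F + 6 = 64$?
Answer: $-41791$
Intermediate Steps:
$F = 58$ ($F = -6 + 64 = 58$)
$m{\left(G,E \right)} = 1$ ($m{\left(G,E \right)} = 1^{2} = 1$)
$h{\left(L \right)} = 1$
$\left(-27688 + h{\left(F \right)}\right) - 14104 = \left(-27688 + 1\right) - 14104 = -27687 - 14104 = -41791$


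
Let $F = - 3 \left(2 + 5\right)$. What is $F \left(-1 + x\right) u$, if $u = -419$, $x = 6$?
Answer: $43995$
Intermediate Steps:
$F = -21$ ($F = \left(-3\right) 7 = -21$)
$F \left(-1 + x\right) u = - 21 \left(-1 + 6\right) \left(-419\right) = \left(-21\right) 5 \left(-419\right) = \left(-105\right) \left(-419\right) = 43995$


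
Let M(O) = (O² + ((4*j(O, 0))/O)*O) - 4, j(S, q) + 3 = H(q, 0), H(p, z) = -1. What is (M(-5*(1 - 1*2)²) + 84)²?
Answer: 7921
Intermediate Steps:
j(S, q) = -4 (j(S, q) = -3 - 1 = -4)
M(O) = -20 + O² (M(O) = (O² + ((4*(-4))/O)*O) - 4 = (O² + (-16/O)*O) - 4 = (O² - 16) - 4 = (-16 + O²) - 4 = -20 + O²)
(M(-5*(1 - 1*2)²) + 84)² = ((-20 + (-5*(1 - 1*2)²)²) + 84)² = ((-20 + (-5*(1 - 2)²)²) + 84)² = ((-20 + (-5*(-1)²)²) + 84)² = ((-20 + (-5*1)²) + 84)² = ((-20 + (-5)²) + 84)² = ((-20 + 25) + 84)² = (5 + 84)² = 89² = 7921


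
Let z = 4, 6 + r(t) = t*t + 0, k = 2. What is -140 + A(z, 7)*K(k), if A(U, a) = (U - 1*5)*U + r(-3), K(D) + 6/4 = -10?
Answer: -257/2 ≈ -128.50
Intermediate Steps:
r(t) = -6 + t**2 (r(t) = -6 + (t*t + 0) = -6 + (t**2 + 0) = -6 + t**2)
K(D) = -23/2 (K(D) = -3/2 - 10 = -23/2)
A(U, a) = 3 + U*(-5 + U) (A(U, a) = (U - 1*5)*U + (-6 + (-3)**2) = (U - 5)*U + (-6 + 9) = (-5 + U)*U + 3 = U*(-5 + U) + 3 = 3 + U*(-5 + U))
-140 + A(z, 7)*K(k) = -140 + (3 + 4**2 - 5*4)*(-23/2) = -140 + (3 + 16 - 20)*(-23/2) = -140 - 1*(-23/2) = -140 + 23/2 = -257/2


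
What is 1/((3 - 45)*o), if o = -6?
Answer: 1/252 ≈ 0.0039683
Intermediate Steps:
1/((3 - 45)*o) = 1/((3 - 45)*(-6)) = 1/(-42*(-6)) = 1/252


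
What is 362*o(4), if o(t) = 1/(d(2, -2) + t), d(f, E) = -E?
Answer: 181/3 ≈ 60.333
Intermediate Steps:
o(t) = 1/(2 + t) (o(t) = 1/(-1*(-2) + t) = 1/(2 + t))
362*o(4) = 362/(2 + 4) = 362/6 = 362*(⅙) = 181/3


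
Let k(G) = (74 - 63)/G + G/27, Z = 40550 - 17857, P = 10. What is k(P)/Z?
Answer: 397/6127110 ≈ 6.4794e-5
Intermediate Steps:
Z = 22693
k(G) = 11/G + G/27 (k(G) = 11/G + G*(1/27) = 11/G + G/27)
k(P)/Z = (11/10 + (1/27)*10)/22693 = (11*(⅒) + 10/27)*(1/22693) = (11/10 + 10/27)*(1/22693) = (397/270)*(1/22693) = 397/6127110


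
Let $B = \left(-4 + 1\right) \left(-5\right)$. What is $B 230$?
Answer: $3450$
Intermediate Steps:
$B = 15$ ($B = \left(-3\right) \left(-5\right) = 15$)
$B 230 = 15 \cdot 230 = 3450$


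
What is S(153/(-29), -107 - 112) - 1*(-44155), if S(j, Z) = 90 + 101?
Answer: 44346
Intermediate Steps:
S(j, Z) = 191
S(153/(-29), -107 - 112) - 1*(-44155) = 191 - 1*(-44155) = 191 + 44155 = 44346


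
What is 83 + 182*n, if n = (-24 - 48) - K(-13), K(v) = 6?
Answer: -14113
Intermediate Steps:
n = -78 (n = (-24 - 48) - 1*6 = -72 - 6 = -78)
83 + 182*n = 83 + 182*(-78) = 83 - 14196 = -14113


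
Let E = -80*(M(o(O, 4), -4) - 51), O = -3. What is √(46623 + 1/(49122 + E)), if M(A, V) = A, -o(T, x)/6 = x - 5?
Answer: √14399302633406/17574 ≈ 215.92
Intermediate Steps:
o(T, x) = 30 - 6*x (o(T, x) = -6*(x - 5) = -6*(-5 + x) = 30 - 6*x)
E = 3600 (E = -80*((30 - 6*4) - 51) = -80*((30 - 24) - 51) = -80*(6 - 51) = -80*(-45) = 3600)
√(46623 + 1/(49122 + E)) = √(46623 + 1/(49122 + 3600)) = √(46623 + 1/52722) = √(2458057807/52722) = √14399302633406/17574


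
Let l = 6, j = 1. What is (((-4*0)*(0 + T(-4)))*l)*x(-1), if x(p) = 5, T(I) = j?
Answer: 0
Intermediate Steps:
T(I) = 1
(((-4*0)*(0 + T(-4)))*l)*x(-1) = (((-4*0)*(0 + 1))*6)*5 = ((0*1)*6)*5 = (0*6)*5 = 0*5 = 0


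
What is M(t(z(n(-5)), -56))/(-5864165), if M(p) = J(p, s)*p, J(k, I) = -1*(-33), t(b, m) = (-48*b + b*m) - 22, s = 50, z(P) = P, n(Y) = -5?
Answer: -16434/5864165 ≈ -0.0028024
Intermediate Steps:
t(b, m) = -22 - 48*b + b*m
J(k, I) = 33
M(p) = 33*p
M(t(z(n(-5)), -56))/(-5864165) = (33*(-22 - 48*(-5) - 5*(-56)))/(-5864165) = (33*(-22 + 240 + 280))*(-1/5864165) = (33*498)*(-1/5864165) = 16434*(-1/5864165) = -16434/5864165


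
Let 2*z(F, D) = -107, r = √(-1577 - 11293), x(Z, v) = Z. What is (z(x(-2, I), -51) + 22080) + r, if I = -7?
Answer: 44053/2 + 3*I*√1430 ≈ 22027.0 + 113.45*I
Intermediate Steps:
r = 3*I*√1430 (r = √(-12870) = 3*I*√1430 ≈ 113.45*I)
z(F, D) = -107/2 (z(F, D) = (½)*(-107) = -107/2)
(z(x(-2, I), -51) + 22080) + r = (-107/2 + 22080) + 3*I*√1430 = 44053/2 + 3*I*√1430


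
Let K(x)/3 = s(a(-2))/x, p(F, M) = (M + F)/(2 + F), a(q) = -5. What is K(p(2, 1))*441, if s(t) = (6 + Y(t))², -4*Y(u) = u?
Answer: 370881/4 ≈ 92720.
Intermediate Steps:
Y(u) = -u/4
p(F, M) = (F + M)/(2 + F)
s(t) = (6 - t/4)²
K(x) = 2523/(16*x) (K(x) = 3*(((-24 - 5)²/16)/x) = 3*(((1/16)*(-29)²)/x) = 3*(((1/16)*841)/x) = 3*(841/(16*x)) = 2523/(16*x))
K(p(2, 1))*441 = (2523/(16*(((2 + 1)/(2 + 2)))))*441 = (2523/(16*((3/4))))*441 = (2523/(16*(((¼)*3))))*441 = (2523/(16*(¾)))*441 = ((2523/16)*(4/3))*441 = (841/4)*441 = 370881/4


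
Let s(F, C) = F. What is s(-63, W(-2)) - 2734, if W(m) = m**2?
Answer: -2797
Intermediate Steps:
s(-63, W(-2)) - 2734 = -63 - 2734 = -2797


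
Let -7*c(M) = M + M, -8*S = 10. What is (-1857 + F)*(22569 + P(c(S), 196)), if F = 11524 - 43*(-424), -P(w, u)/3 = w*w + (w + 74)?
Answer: 122190003573/196 ≈ 6.2342e+8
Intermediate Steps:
S = -5/4 (S = -⅛*10 = -5/4 ≈ -1.2500)
c(M) = -2*M/7 (c(M) = -(M + M)/7 = -2*M/7)
P(w, u) = -222 - 3*w - 3*w² (P(w, u) = -3*(w*w + (w + 74)) = -3*(w² + (74 + w)) = -3*(74 + w + w²) = -222 - 3*w - 3*w²)
F = 29756 (F = 11524 + 18232 = 29756)
(-1857 + F)*(22569 + P(c(S), 196)) = (-1857 + 29756)*(22569 + (-222 - (-6)*(-5)/(7*4) - 3*(-2/7*(-5/4))²)) = 27899*(22569 + (-222 - 3*5/14 - 3*(5/14)²)) = 27899*(22569 + (-222 - 15/14 - 3*25/196)) = 27899*(22569 + (-222 - 15/14 - 75/196)) = 27899*(22569 - 43797/196) = 27899*(4379727/196) = 122190003573/196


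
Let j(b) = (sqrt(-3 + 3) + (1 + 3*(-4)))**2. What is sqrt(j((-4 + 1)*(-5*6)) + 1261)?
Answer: sqrt(1382) ≈ 37.175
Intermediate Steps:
j(b) = 121 (j(b) = (sqrt(0) + (1 - 12))**2 = (0 - 11)**2 = (-11)**2 = 121)
sqrt(j((-4 + 1)*(-5*6)) + 1261) = sqrt(121 + 1261) = sqrt(1382)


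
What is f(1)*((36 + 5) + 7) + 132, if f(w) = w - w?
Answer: 132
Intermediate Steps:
f(w) = 0
f(1)*((36 + 5) + 7) + 132 = 0*((36 + 5) + 7) + 132 = 0*(41 + 7) + 132 = 0*48 + 132 = 0 + 132 = 132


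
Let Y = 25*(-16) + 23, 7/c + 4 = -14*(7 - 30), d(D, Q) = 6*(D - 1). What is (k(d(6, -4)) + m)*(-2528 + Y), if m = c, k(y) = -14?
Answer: 12912725/318 ≈ 40606.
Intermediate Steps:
d(D, Q) = -6 + 6*D (d(D, Q) = 6*(-1 + D) = -6 + 6*D)
c = 7/318 (c = 7/(-4 - 14*(7 - 30)) = 7/(-4 - 14*(-23)) = 7/(-4 + 322) = 7/318 ≈ 0.022013)
m = 7/318 ≈ 0.022013
Y = -377 (Y = -400 + 23 = -377)
(k(d(6, -4)) + m)*(-2528 + Y) = (-14 + 7/318)*(-2528 - 377) = -4445/318*(-2905) = 12912725/318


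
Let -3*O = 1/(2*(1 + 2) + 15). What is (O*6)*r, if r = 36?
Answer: -24/7 ≈ -3.4286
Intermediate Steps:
O = -1/63 (O = -1/(3*(2*(1 + 2) + 15)) = -1/(3*(2*3 + 15)) = -1/(3*(6 + 15)) = -⅓/21 = -⅓*1/21 = -1/63 ≈ -0.015873)
(O*6)*r = -1/63*6*36 = -2/21*36 = -24/7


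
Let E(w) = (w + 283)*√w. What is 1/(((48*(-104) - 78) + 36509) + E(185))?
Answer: 31439/947891281 - 468*√185/947891281 ≈ 2.6452e-5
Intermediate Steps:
E(w) = √w*(283 + w) (E(w) = (283 + w)*√w = √w*(283 + w))
1/(((48*(-104) - 78) + 36509) + E(185)) = 1/(((48*(-104) - 78) + 36509) + √185*(283 + 185)) = 1/(((-4992 - 78) + 36509) + √185*468) = 1/((-5070 + 36509) + 468*√185) = 1/(31439 + 468*√185)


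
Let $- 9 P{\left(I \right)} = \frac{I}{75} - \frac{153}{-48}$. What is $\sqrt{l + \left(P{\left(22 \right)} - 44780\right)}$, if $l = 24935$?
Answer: $\frac{i \sqrt{642990531}}{180} \approx 140.87 i$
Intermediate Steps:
$P{\left(I \right)} = - \frac{17}{48} - \frac{I}{675}$ ($P{\left(I \right)} = - \frac{\frac{I}{75} - \frac{153}{-48}}{9} = - \frac{I \frac{1}{75} - - \frac{51}{16}}{9} = - \frac{\frac{I}{75} + \frac{51}{16}}{9} = - \frac{\frac{51}{16} + \frac{I}{75}}{9} = - \frac{17}{48} - \frac{I}{675}$)
$\sqrt{l + \left(P{\left(22 \right)} - 44780\right)} = \sqrt{24935 - \frac{483628177}{10800}} = \sqrt{- \frac{214330177}{10800}} = \frac{i \sqrt{642990531}}{180}$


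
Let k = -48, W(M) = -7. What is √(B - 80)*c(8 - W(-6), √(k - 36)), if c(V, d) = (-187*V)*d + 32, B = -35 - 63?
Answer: 5610*√3738 + 32*I*√178 ≈ 3.4299e+5 + 426.93*I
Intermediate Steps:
B = -98
c(V, d) = 32 - 187*V*d (c(V, d) = -187*V*d + 32 = 32 - 187*V*d)
√(B - 80)*c(8 - W(-6), √(k - 36)) = √(-98 - 80)*(32 - 187*(8 - 1*(-7))*√(-48 - 36)) = √(-178)*(32 - 187*(8 + 7)*√(-84)) = (I*√178)*(32 - 187*15*2*I*√21) = (I*√178)*(32 - 5610*I*√21) = I*√178*(32 - 5610*I*√21)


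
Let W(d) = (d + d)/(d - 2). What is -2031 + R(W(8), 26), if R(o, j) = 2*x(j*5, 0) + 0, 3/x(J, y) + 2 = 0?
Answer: -2034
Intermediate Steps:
W(d) = 2*d/(-2 + d) (W(d) = (2*d)/(-2 + d) = 2*d/(-2 + d))
x(J, y) = -3/2 (x(J, y) = 3/(-2 + 0) = 3/(-2) = 3*(-½) = -3/2)
R(o, j) = -3 (R(o, j) = 2*(-3/2) + 0 = -3 + 0 = -3)
-2031 + R(W(8), 26) = -2031 - 3 = -2034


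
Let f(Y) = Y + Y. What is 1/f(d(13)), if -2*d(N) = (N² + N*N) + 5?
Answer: -1/343 ≈ -0.0029155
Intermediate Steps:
d(N) = -5/2 - N² (d(N) = -((N² + N*N) + 5)/2 = -((N² + N²) + 5)/2 = -(2*N² + 5)/2 = -(5 + 2*N²)/2 = -5/2 - N²)
f(Y) = 2*Y
1/f(d(13)) = 1/(2*(-5/2 - 1*13²)) = 1/(2*(-5/2 - 1*169)) = 1/(2*(-5/2 - 169)) = 1/(2*(-343/2)) = 1/(-343) = -1/343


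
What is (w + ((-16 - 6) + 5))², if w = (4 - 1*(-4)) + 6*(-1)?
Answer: 225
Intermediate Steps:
w = 2 (w = (4 + 4) - 6 = 8 - 6 = 2)
(w + ((-16 - 6) + 5))² = (2 + ((-16 - 6) + 5))² = (2 + (-22 + 5))² = (2 - 17)² = (-15)² = 225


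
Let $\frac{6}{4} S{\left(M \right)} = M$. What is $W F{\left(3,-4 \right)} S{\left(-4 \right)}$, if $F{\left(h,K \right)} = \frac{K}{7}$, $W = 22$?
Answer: $\frac{704}{21} \approx 33.524$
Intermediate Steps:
$F{\left(h,K \right)} = \frac{K}{7}$ ($F{\left(h,K \right)} = K \frac{1}{7} = \frac{K}{7}$)
$S{\left(M \right)} = \frac{2 M}{3}$
$W F{\left(3,-4 \right)} S{\left(-4 \right)} = 22 \cdot \frac{1}{7} \left(-4\right) \frac{2}{3} \left(-4\right) = 22 \left(- \frac{4}{7}\right) \left(- \frac{8}{3}\right) = \left(- \frac{88}{7}\right) \left(- \frac{8}{3}\right) = \frac{704}{21}$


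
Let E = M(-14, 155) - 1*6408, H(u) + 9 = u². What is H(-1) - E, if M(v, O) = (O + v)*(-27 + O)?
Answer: -11648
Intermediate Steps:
M(v, O) = (-27 + O)*(O + v)
H(u) = -9 + u²
E = 11640 (E = (155² - 27*155 - 27*(-14) + 155*(-14)) - 1*6408 = (24025 - 4185 + 378 - 2170) - 6408 = 18048 - 6408 = 11640)
H(-1) - E = (-9 + (-1)²) - 1*11640 = (-9 + 1) - 11640 = -8 - 11640 = -11648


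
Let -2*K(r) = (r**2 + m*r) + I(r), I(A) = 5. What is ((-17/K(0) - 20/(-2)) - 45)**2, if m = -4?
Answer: 19881/25 ≈ 795.24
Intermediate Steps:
K(r) = -5/2 + 2*r - r**2/2 (K(r) = -((r**2 - 4*r) + 5)/2 = -(5 + r**2 - 4*r)/2 = -5/2 + 2*r - r**2/2)
((-17/K(0) - 20/(-2)) - 45)**2 = ((-17/(-5/2 + 2*0 - 1/2*0**2) - 20/(-2)) - 45)**2 = ((-17/(-5/2 + 0 - 1/2*0) - 20*(-1/2)) - 45)**2 = ((-17/(-5/2 + 0 + 0) + 10) - 45)**2 = ((-17/(-5/2) + 10) - 45)**2 = ((-17*(-2/5) + 10) - 45)**2 = ((34/5 + 10) - 45)**2 = (84/5 - 45)**2 = (-141/5)**2 = 19881/25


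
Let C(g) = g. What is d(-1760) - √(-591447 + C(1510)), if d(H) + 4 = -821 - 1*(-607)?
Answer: -218 - I*√589937 ≈ -218.0 - 768.07*I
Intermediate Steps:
d(H) = -218 (d(H) = -4 + (-821 - 1*(-607)) = -4 + (-821 + 607) = -4 - 214 = -218)
d(-1760) - √(-591447 + C(1510)) = -218 - √(-591447 + 1510) = -218 - √(-589937) = -218 - I*√589937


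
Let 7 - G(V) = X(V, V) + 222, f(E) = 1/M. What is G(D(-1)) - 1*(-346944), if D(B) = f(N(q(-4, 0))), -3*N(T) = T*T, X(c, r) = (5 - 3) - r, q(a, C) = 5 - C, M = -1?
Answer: 346726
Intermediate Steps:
X(c, r) = 2 - r
N(T) = -T**2/3 (N(T) = -T*T/3 = -T**2/3)
f(E) = -1 (f(E) = 1/(-1) = -1)
D(B) = -1
G(V) = -217 + V (G(V) = 7 - ((2 - V) + 222) = 7 - (224 - V) = 7 + (-224 + V) = -217 + V)
G(D(-1)) - 1*(-346944) = (-217 - 1) - 1*(-346944) = -218 + 346944 = 346726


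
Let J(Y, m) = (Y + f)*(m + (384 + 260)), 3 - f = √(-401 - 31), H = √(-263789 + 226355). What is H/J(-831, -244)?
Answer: -√37434/(-331200*I + 4800*√3) ≈ -1.4655e-5 - 0.00058381*I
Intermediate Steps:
H = I*√37434 (H = √(-37434) = I*√37434 ≈ 193.48*I)
f = 3 - 12*I*√3 (f = 3 - √(-401 - 31) = 3 - √(-432) = 3 - 12*I*√3 ≈ 3.0 - 20.785*I)
J(Y, m) = (644 + m)*(3 + Y - 12*I*√3) (J(Y, m) = (Y + (3 - 12*I*√3))*(m + (384 + 260)) = (3 + Y - 12*I*√3)*(m + 644) = (3 + Y - 12*I*√3)*(644 + m) = (644 + m)*(3 + Y - 12*I*√3))
H/J(-831, -244) = (I*√37434)/(1932 + 644*(-831) - 831*(-244) - 7728*I*√3 + 3*(-244)*(1 - 4*I*√3)) = (I*√37434)/(1932 - 535164 + 202764 - 7728*I*√3 + (-732 + 2928*I*√3)) = (I*√37434)/(-331200 - 4800*I*√3) = I*√37434/(-331200 - 4800*I*√3)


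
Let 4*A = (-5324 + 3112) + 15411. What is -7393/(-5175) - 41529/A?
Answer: -762070093/68304825 ≈ -11.157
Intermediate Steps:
A = 13199/4 (A = ((-5324 + 3112) + 15411)/4 = (-2212 + 15411)/4 = (1/4)*13199 = 13199/4 ≈ 3299.8)
-7393/(-5175) - 41529/A = -7393/(-5175) - 41529/13199/4 = -7393*(-1/5175) - 41529*4/13199 = 7393/5175 - 166116/13199 = -762070093/68304825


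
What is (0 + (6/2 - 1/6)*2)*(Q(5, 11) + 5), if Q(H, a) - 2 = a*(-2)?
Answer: -85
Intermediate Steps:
Q(H, a) = 2 - 2*a (Q(H, a) = 2 + a*(-2) = 2 - 2*a)
(0 + (6/2 - 1/6)*2)*(Q(5, 11) + 5) = (0 + (6/2 - 1/6)*2)*((2 - 2*11) + 5) = (0 + (6*(½) - 1*⅙)*2)*((2 - 22) + 5) = (0 + (3 - ⅙)*2)*(-20 + 5) = (0 + (17/6)*2)*(-15) = (0 + 17/3)*(-15) = (17/3)*(-15) = -85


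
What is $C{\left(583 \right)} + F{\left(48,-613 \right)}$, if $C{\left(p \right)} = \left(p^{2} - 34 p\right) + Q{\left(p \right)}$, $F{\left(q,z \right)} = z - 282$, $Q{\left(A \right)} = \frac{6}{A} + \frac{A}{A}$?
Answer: $\frac{186077865}{583} \approx 3.1917 \cdot 10^{5}$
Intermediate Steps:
$Q{\left(A \right)} = 1 + \frac{6}{A}$ ($Q{\left(A \right)} = \frac{6}{A} + 1 = 1 + \frac{6}{A}$)
$F{\left(q,z \right)} = -282 + z$ ($F{\left(q,z \right)} = z - 282 = -282 + z$)
$C{\left(p \right)} = p^{2} - 34 p + \frac{6 + p}{p}$ ($C{\left(p \right)} = \left(p^{2} - 34 p\right) + \frac{6 + p}{p} = p^{2} - 34 p + \frac{6 + p}{p}$)
$C{\left(583 \right)} + F{\left(48,-613 \right)} = \frac{6 + 583 + 583^{2} \left(-34 + 583\right)}{583} - 895 = \frac{6 + 583 + 339889 \cdot 549}{583} - 895 = \frac{6 + 583 + 186599061}{583} - 895 = \frac{1}{583} \cdot 186599650 - 895 = \frac{186599650}{583} - 895 = \frac{186077865}{583}$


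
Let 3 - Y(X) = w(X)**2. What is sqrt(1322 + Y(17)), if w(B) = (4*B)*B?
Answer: I*sqrt(1335011) ≈ 1155.4*I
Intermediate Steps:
w(B) = 4*B**2
Y(X) = 3 - 16*X**4 (Y(X) = 3 - (4*X**2)**2 = 3 - 16*X**4)
sqrt(1322 + Y(17)) = sqrt(1322 + (3 - 16*17**4)) = sqrt(1322 + (3 - 16*83521)) = sqrt(1322 + (3 - 1336336)) = sqrt(1322 - 1336333) = sqrt(-1335011) = I*sqrt(1335011)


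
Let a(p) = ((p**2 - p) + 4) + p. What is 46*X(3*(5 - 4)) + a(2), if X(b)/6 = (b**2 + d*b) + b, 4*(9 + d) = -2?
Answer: -4546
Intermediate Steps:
d = -19/2 (d = -9 + (1/4)*(-2) = -9 - 1/2 = -19/2 ≈ -9.5000)
X(b) = -51*b + 6*b**2 (X(b) = 6*((b**2 - 19*b/2) + b) = 6*(b**2 - 17*b/2) = -51*b + 6*b**2)
a(p) = 4 + p**2 (a(p) = (4 + p**2 - p) + p = 4 + p**2)
46*X(3*(5 - 4)) + a(2) = 46*(3*(3*(5 - 4))*(-17 + 2*(3*(5 - 4)))) + (4 + 2**2) = 46*(3*(3*1)*(-17 + 2*(3*1))) + (4 + 4) = 46*(3*3*(-17 + 2*3)) + 8 = 46*(3*3*(-17 + 6)) + 8 = 46*(3*3*(-11)) + 8 = 46*(-99) + 8 = -4554 + 8 = -4546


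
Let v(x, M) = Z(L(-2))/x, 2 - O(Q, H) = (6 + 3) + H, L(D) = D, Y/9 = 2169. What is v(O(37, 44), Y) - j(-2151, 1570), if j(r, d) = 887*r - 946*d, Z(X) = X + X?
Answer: 173051011/51 ≈ 3.3932e+6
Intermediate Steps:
Y = 19521 (Y = 9*2169 = 19521)
Z(X) = 2*X
O(Q, H) = -7 - H (O(Q, H) = 2 - ((6 + 3) + H) = 2 - (9 + H) = 2 + (-9 - H) = -7 - H)
v(x, M) = -4/x (v(x, M) = (2*(-2))/x = -4/x)
j(r, d) = -946*d + 887*r
v(O(37, 44), Y) - j(-2151, 1570) = -4/(-7 - 1*44) - (-946*1570 + 887*(-2151)) = -4/(-7 - 44) - (-1485220 - 1907937) = -4/(-51) - 1*(-3393157) = -4*(-1/51) + 3393157 = 4/51 + 3393157 = 173051011/51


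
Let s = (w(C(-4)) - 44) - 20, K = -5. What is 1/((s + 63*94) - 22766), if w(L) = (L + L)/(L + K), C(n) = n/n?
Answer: -2/33817 ≈ -5.9142e-5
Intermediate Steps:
C(n) = 1
w(L) = 2*L/(-5 + L) (w(L) = (L + L)/(L - 5) = (2*L)/(-5 + L) = 2*L/(-5 + L))
s = -129/2 (s = (2*1/(-5 + 1) - 44) - 20 = (2*1/(-4) - 44) - 20 = (2*1*(-¼) - 44) - 20 = (-½ - 44) - 20 = -89/2 - 20 = -129/2 ≈ -64.500)
1/((s + 63*94) - 22766) = 1/((-129/2 + 63*94) - 22766) = 1/((-129/2 + 5922) - 22766) = 1/(11715/2 - 22766) = 1/(-33817/2) = -2/33817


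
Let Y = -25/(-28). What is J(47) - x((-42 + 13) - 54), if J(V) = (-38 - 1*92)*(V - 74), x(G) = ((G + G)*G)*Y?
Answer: -123085/14 ≈ -8791.8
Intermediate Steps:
Y = 25/28 (Y = -25*(-1/28) = 25/28 ≈ 0.89286)
x(G) = 25*G**2/14 (x(G) = ((G + G)*G)*(25/28) = ((2*G)*G)*(25/28) = (2*G**2)*(25/28) = 25*G**2/14)
J(V) = 9620 - 130*V (J(V) = (-38 - 92)*(-74 + V) = -130*(-74 + V) = 9620 - 130*V)
J(47) - x((-42 + 13) - 54) = (9620 - 130*47) - 25*((-42 + 13) - 54)**2/14 = (9620 - 6110) - 25*(-29 - 54)**2/14 = 3510 - 25*(-83)**2/14 = 3510 - 25*6889/14 = 3510 - 1*172225/14 = 3510 - 172225/14 = -123085/14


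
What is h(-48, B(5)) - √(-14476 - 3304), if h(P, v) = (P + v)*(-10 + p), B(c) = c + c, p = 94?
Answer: -3192 - 2*I*√4445 ≈ -3192.0 - 133.34*I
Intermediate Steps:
B(c) = 2*c
h(P, v) = 84*P + 84*v (h(P, v) = (P + v)*(-10 + 94) = (P + v)*84 = 84*P + 84*v)
h(-48, B(5)) - √(-14476 - 3304) = (84*(-48) + 84*(2*5)) - √(-14476 - 3304) = (-4032 + 84*10) - √(-17780) = (-4032 + 840) - 2*I*√4445 = -3192 - 2*I*√4445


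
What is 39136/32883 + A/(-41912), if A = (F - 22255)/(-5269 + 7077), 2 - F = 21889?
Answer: 13128566917/11025538368 ≈ 1.1907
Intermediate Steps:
F = -21887 (F = 2 - 1*21889 = 2 - 21889 = -21887)
A = -22071/904 (A = (-21887 - 22255)/(-5269 + 7077) = -44142/1808 = -44142*1/1808 = -22071/904 ≈ -24.415)
39136/32883 + A/(-41912) = 39136/32883 - 22071/904/(-41912) = 39136*(1/32883) - 22071/904*(-1/41912) = 39136/32883 + 22071/37888448 = 13128566917/11025538368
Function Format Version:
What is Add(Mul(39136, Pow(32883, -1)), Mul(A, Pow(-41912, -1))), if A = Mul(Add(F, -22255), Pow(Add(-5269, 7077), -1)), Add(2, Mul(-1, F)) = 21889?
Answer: Rational(13128566917, 11025538368) ≈ 1.1907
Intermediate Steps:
F = -21887 (F = Add(2, Mul(-1, 21889)) = Add(2, -21889) = -21887)
A = Rational(-22071, 904) (A = Mul(Add(-21887, -22255), Pow(Add(-5269, 7077), -1)) = Mul(-44142, Pow(1808, -1)) = Mul(-44142, Rational(1, 1808)) = Rational(-22071, 904) ≈ -24.415)
Add(Mul(39136, Pow(32883, -1)), Mul(A, Pow(-41912, -1))) = Add(Mul(39136, Pow(32883, -1)), Mul(Rational(-22071, 904), Pow(-41912, -1))) = Add(Mul(39136, Rational(1, 32883)), Mul(Rational(-22071, 904), Rational(-1, 41912))) = Add(Rational(39136, 32883), Rational(22071, 37888448)) = Rational(13128566917, 11025538368)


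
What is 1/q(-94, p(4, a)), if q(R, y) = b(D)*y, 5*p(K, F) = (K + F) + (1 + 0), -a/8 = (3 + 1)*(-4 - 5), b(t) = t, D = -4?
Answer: -5/1172 ≈ -0.0042662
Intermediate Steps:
a = 288 (a = -8*(3 + 1)*(-4 - 5) = -32*(-9) = -8*(-36) = 288)
p(K, F) = ⅕ + F/5 + K/5 (p(K, F) = ((K + F) + (1 + 0))/5 = ((F + K) + 1)/5 = (1 + F + K)/5 = ⅕ + F/5 + K/5)
q(R, y) = -4*y
1/q(-94, p(4, a)) = 1/(-4*(⅕ + (⅕)*288 + (⅕)*4)) = 1/(-4*(⅕ + 288/5 + ⅘)) = 1/(-4*293/5) = 1/(-1172/5) = -5/1172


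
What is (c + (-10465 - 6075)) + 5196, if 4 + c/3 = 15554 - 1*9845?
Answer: 5771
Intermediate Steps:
c = 17115 (c = -12 + 3*(15554 - 1*9845) = -12 + 3*(15554 - 9845) = -12 + 3*5709 = -12 + 17127 = 17115)
(c + (-10465 - 6075)) + 5196 = (17115 + (-10465 - 6075)) + 5196 = (17115 - 16540) + 5196 = 575 + 5196 = 5771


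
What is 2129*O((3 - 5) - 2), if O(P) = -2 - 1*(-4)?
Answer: 4258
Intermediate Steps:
O(P) = 2 (O(P) = -2 + 4 = 2)
2129*O((3 - 5) - 2) = 2129*2 = 4258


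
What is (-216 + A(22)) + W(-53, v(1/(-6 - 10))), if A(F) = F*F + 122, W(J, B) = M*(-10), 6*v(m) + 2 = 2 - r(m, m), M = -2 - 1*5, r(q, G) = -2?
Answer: 460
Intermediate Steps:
M = -7 (M = -2 - 5 = -7)
v(m) = ⅓ (v(m) = -⅓ + (2 - 1*(-2))/6 = -⅓ + (2 + 2)/6 = -⅓ + (⅙)*4 = -⅓ + ⅔ = ⅓)
W(J, B) = 70 (W(J, B) = -7*(-10) = 70)
A(F) = 122 + F² (A(F) = F² + 122 = 122 + F²)
(-216 + A(22)) + W(-53, v(1/(-6 - 10))) = (-216 + (122 + 22²)) + 70 = (-216 + (122 + 484)) + 70 = (-216 + 606) + 70 = 390 + 70 = 460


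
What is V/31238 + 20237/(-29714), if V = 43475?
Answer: 164913186/232051483 ≈ 0.71068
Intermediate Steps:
V/31238 + 20237/(-29714) = 43475/31238 + 20237/(-29714) = 43475*(1/31238) + 20237*(-1/29714) = 43475/31238 - 20237/29714 = 164913186/232051483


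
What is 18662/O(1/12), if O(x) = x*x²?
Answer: 32247936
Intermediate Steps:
O(x) = x³
18662/O(1/12) = 18662/((1/12)³) = 18662/(1/1728) = 18662*1728 = 32247936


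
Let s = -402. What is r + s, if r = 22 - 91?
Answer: -471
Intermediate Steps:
r = -69
r + s = -69 - 402 = -471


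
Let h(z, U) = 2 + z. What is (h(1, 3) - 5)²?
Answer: 4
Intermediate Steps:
(h(1, 3) - 5)² = ((2 + 1) - 5)² = (3 - 5)² = (-2)² = 4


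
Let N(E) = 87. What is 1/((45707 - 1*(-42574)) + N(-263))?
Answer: 1/88368 ≈ 1.1316e-5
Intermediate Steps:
1/((45707 - 1*(-42574)) + N(-263)) = 1/((45707 - 1*(-42574)) + 87) = 1/((45707 + 42574) + 87) = 1/(88281 + 87) = 1/88368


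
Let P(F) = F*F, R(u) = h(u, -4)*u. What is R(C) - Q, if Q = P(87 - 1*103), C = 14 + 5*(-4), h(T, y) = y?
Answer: -232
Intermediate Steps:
C = -6 (C = 14 - 20 = -6)
R(u) = -4*u
P(F) = F²
Q = 256 (Q = (87 - 1*103)² = (87 - 103)² = (-16)² = 256)
R(C) - Q = -4*(-6) - 1*256 = 24 - 256 = -232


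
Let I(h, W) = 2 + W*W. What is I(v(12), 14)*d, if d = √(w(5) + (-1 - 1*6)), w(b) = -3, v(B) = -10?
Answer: 198*I*√10 ≈ 626.13*I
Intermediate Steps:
I(h, W) = 2 + W²
d = I*√10 (d = √(-3 + (-1 - 1*6)) = √(-3 + (-1 - 6)) = √(-3 - 7) = √(-10) = I*√10 ≈ 3.1623*I)
I(v(12), 14)*d = (2 + 14²)*(I*√10) = (2 + 196)*(I*√10) = 198*(I*√10) = 198*I*√10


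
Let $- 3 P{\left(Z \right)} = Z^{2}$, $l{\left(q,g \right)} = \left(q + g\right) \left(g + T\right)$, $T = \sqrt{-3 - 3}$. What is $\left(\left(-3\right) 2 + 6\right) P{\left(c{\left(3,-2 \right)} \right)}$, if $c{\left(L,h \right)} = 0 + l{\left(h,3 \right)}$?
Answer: $0$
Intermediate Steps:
$T = i \sqrt{6}$ ($T = \sqrt{-6} = i \sqrt{6} \approx 2.4495 i$)
$l{\left(q,g \right)} = \left(g + q\right) \left(g + i \sqrt{6}\right)$ ($l{\left(q,g \right)} = \left(q + g\right) \left(g + i \sqrt{6}\right) = \left(g + q\right) \left(g + i \sqrt{6}\right)$)
$c{\left(L,h \right)} = 9 + 3 h + 3 i \sqrt{6} + i h \sqrt{6}$ ($c{\left(L,h \right)} = 0 + \left(3^{2} + 3 h + i 3 \sqrt{6} + i h \sqrt{6}\right) = 0 + \left(9 + 3 h + 3 i \sqrt{6} + i h \sqrt{6}\right) = 9 + 3 h + 3 i \sqrt{6} + i h \sqrt{6}$)
$P{\left(Z \right)} = - \frac{Z^{2}}{3}$
$\left(\left(-3\right) 2 + 6\right) P{\left(c{\left(3,-2 \right)} \right)} = \left(\left(-3\right) 2 + 6\right) \left(- \frac{\left(9 + 3 \left(-2\right) + 3 i \sqrt{6} + i \left(-2\right) \sqrt{6}\right)^{2}}{3}\right) = \left(-6 + 6\right) \left(- \frac{\left(9 - 6 + 3 i \sqrt{6} - 2 i \sqrt{6}\right)^{2}}{3}\right) = 0 \left(- \frac{\left(3 + i \sqrt{6}\right)^{2}}{3}\right) = 0$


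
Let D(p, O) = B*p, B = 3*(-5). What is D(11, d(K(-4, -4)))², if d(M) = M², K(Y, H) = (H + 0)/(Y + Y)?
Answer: 27225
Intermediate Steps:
B = -15
K(Y, H) = H/(2*Y) (K(Y, H) = H/((2*Y)) = H*(1/(2*Y)) = H/(2*Y))
D(p, O) = -15*p
D(11, d(K(-4, -4)))² = (-15*11)² = (-165)² = 27225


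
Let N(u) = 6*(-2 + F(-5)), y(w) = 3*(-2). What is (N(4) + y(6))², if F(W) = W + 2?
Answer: 1296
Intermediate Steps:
y(w) = -6
F(W) = 2 + W
N(u) = -30 (N(u) = 6*(-2 + (2 - 5)) = 6*(-2 - 3) = 6*(-5) = -30)
(N(4) + y(6))² = (-30 - 6)² = (-36)² = 1296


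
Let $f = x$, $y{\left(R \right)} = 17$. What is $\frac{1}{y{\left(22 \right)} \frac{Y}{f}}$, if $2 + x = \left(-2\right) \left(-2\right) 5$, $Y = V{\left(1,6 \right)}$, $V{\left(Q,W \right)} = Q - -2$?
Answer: $\frac{6}{17} \approx 0.35294$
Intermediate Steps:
$V{\left(Q,W \right)} = 2 + Q$ ($V{\left(Q,W \right)} = Q + 2 = 2 + Q$)
$Y = 3$ ($Y = 2 + 1 = 3$)
$x = 18$ ($x = -2 + \left(-2\right) \left(-2\right) 5 = -2 + 4 \cdot 5 = -2 + 20 = 18$)
$f = 18$
$\frac{1}{y{\left(22 \right)} \frac{Y}{f}} = \frac{1}{17 \cdot \frac{3}{18}} = \frac{1}{17 \cdot 3 \cdot \frac{1}{18}} = \frac{1}{17 \cdot \frac{1}{6}} = \frac{1}{\frac{17}{6}} = \frac{6}{17}$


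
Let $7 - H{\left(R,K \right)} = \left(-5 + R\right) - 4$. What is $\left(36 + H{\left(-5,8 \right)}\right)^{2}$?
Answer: $3249$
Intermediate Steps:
$H{\left(R,K \right)} = 16 - R$ ($H{\left(R,K \right)} = 7 - \left(\left(-5 + R\right) - 4\right) = 7 - \left(-9 + R\right) = 16 - R$)
$\left(36 + H{\left(-5,8 \right)}\right)^{2} = \left(36 + \left(16 - -5\right)\right)^{2} = \left(36 + \left(16 + 5\right)\right)^{2} = \left(36 + 21\right)^{2} = 57^{2} = 3249$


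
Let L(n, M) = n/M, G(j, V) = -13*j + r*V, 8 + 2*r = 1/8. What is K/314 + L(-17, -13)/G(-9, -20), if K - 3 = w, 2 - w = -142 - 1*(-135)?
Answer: 71750/1598103 ≈ 0.044897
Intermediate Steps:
w = 9 (w = 2 - (-142 - 1*(-135)) = 2 - (-142 + 135) = 2 - 1*(-7) = 2 + 7 = 9)
r = -63/16 (r = -4 + (1/2)/8 = -4 + (1/2)*(1/8) = -4 + 1/16 = -63/16 ≈ -3.9375)
G(j, V) = -13*j - 63*V/16
K = 12 (K = 3 + 9 = 12)
K/314 + L(-17, -13)/G(-9, -20) = 12/314 + (-17/(-13))/(-13*(-9) - 63/16*(-20)) = 12*(1/314) + (-17*(-1/13))/(117 + 315/4) = 6/157 + 17/(13*(783/4)) = 6/157 + (17/13)*(4/783) = 6/157 + 68/10179 = 71750/1598103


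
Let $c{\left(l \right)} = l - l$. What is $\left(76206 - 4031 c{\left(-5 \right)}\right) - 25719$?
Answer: $50487$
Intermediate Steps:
$c{\left(l \right)} = 0$
$\left(76206 - 4031 c{\left(-5 \right)}\right) - 25719 = \left(76206 - 0\right) - 25719 = \left(76206 + 0\right) - 25719 = 76206 - 25719 = 50487$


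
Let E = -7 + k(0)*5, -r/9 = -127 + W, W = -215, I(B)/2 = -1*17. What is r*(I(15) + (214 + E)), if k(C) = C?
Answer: 532494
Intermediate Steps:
I(B) = -34 (I(B) = 2*(-1*17) = 2*(-17) = -34)
r = 3078 (r = -9*(-127 - 215) = -9*(-342) = 3078)
E = -7 (E = -7 + 0*5 = -7 + 0 = -7)
r*(I(15) + (214 + E)) = 3078*(-34 + (214 - 7)) = 3078*(-34 + 207) = 3078*173 = 532494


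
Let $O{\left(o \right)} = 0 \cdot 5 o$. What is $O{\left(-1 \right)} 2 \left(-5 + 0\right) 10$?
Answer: $0$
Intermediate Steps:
$O{\left(o \right)} = 0$ ($O{\left(o \right)} = 0 o = 0$)
$O{\left(-1 \right)} 2 \left(-5 + 0\right) 10 = 0 \cdot 2 \left(-5 + 0\right) 10 = 0 \cdot 2 \left(-5\right) 10 = 0 \left(-10\right) 10 = 0 \cdot 10 = 0$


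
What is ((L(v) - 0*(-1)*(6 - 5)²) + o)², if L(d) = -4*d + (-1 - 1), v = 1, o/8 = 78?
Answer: 381924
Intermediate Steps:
o = 624 (o = 8*78 = 624)
L(d) = -2 - 4*d (L(d) = -4*d - 2 = -2 - 4*d)
((L(v) - 0*(-1)*(6 - 5)²) + o)² = (((-2 - 4*1) - 0*(-1)*(6 - 5)²) + 624)² = (((-2 - 4) - 0*1²) + 624)² = ((-6 - 0) + 624)² = ((-6 - 1*0) + 624)² = ((-6 + 0) + 624)² = (-6 + 624)² = 618² = 381924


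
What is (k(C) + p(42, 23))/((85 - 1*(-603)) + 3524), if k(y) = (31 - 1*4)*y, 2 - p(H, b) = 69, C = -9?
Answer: -155/2106 ≈ -0.073599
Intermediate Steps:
p(H, b) = -67 (p(H, b) = 2 - 1*69 = 2 - 69 = -67)
k(y) = 27*y (k(y) = (31 - 4)*y = 27*y)
(k(C) + p(42, 23))/((85 - 1*(-603)) + 3524) = (27*(-9) - 67)/((85 - 1*(-603)) + 3524) = (-243 - 67)/((85 + 603) + 3524) = -310/(688 + 3524) = -310/4212 = -310*1/4212 = -155/2106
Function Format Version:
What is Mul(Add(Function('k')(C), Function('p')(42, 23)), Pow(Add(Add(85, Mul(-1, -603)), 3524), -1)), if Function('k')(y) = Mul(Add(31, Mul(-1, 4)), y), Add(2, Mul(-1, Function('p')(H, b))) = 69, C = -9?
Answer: Rational(-155, 2106) ≈ -0.073599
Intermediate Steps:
Function('p')(H, b) = -67 (Function('p')(H, b) = Add(2, Mul(-1, 69)) = Add(2, -69) = -67)
Function('k')(y) = Mul(27, y) (Function('k')(y) = Mul(Add(31, -4), y) = Mul(27, y))
Mul(Add(Function('k')(C), Function('p')(42, 23)), Pow(Add(Add(85, Mul(-1, -603)), 3524), -1)) = Mul(Add(Mul(27, -9), -67), Pow(Add(Add(85, Mul(-1, -603)), 3524), -1)) = Mul(Add(-243, -67), Pow(Add(Add(85, 603), 3524), -1)) = Mul(-310, Pow(Add(688, 3524), -1)) = Mul(-310, Pow(4212, -1)) = Mul(-310, Rational(1, 4212)) = Rational(-155, 2106)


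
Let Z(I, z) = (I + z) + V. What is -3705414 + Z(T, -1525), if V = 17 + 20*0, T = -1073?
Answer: -3707995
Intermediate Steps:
V = 17 (V = 17 + 0 = 17)
Z(I, z) = 17 + I + z (Z(I, z) = (I + z) + 17 = 17 + I + z)
-3705414 + Z(T, -1525) = -3705414 + (17 - 1073 - 1525) = -3705414 - 2581 = -3707995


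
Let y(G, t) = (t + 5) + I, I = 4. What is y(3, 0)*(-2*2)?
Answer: -36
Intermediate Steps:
y(G, t) = 9 + t (y(G, t) = (t + 5) + 4 = (5 + t) + 4 = 9 + t)
y(3, 0)*(-2*2) = (9 + 0)*(-2*2) = 9*(-4) = -36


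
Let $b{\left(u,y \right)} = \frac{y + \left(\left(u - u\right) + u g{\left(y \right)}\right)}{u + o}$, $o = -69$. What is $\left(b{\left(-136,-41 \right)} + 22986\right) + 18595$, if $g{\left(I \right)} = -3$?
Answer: $\frac{8523738}{205} \approx 41579.0$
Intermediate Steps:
$b{\left(u,y \right)} = \frac{y - 3 u}{-69 + u}$ ($b{\left(u,y \right)} = \frac{y + \left(\left(u - u\right) + u \left(-3\right)\right)}{u - 69} = \frac{y + \left(0 - 3 u\right)}{-69 + u} = \frac{y - 3 u}{-69 + u}$)
$\left(b{\left(-136,-41 \right)} + 22986\right) + 18595 = \left(\frac{-41 - -408}{-69 - 136} + 22986\right) + 18595 = \left(\frac{-41 + 408}{-205} + 22986\right) + 18595 = \left(\left(- \frac{1}{205}\right) 367 + 22986\right) + 18595 = \left(- \frac{367}{205} + 22986\right) + 18595 = \frac{4711763}{205} + 18595 = \frac{8523738}{205}$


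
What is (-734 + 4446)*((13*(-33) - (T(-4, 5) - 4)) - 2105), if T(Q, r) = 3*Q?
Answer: -9346816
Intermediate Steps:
(-734 + 4446)*((13*(-33) - (T(-4, 5) - 4)) - 2105) = (-734 + 4446)*((13*(-33) - (3*(-4) - 4)) - 2105) = 3712*((-429 - (-12 - 4)) - 2105) = 3712*((-429 - 1*(-16)) - 2105) = 3712*((-429 + 16) - 2105) = 3712*(-413 - 2105) = 3712*(-2518) = -9346816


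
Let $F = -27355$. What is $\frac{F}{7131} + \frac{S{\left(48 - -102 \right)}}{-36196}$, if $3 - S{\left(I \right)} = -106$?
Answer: $- \frac{990918859}{258113676} \approx -3.8391$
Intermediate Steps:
$S{\left(I \right)} = 109$ ($S{\left(I \right)} = 3 - -106 = 3 + 106 = 109$)
$\frac{F}{7131} + \frac{S{\left(48 - -102 \right)}}{-36196} = - \frac{27355}{7131} + \frac{109}{-36196} = \left(-27355\right) \frac{1}{7131} + 109 \left(- \frac{1}{36196}\right) = - \frac{27355}{7131} - \frac{109}{36196} = - \frac{990918859}{258113676}$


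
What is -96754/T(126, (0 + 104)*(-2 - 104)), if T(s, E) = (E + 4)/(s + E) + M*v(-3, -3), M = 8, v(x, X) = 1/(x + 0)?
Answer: 112974117/1933 ≈ 58445.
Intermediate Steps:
v(x, X) = 1/x
T(s, E) = -8/3 + (4 + E)/(E + s) (T(s, E) = (E + 4)/(s + E) + 8/(-3) = (4 + E)/(E + s) + 8*(-1/3) = (4 + E)/(E + s) - 8/3 = -8/3 + (4 + E)/(E + s))
-96754/T(126, (0 + 104)*(-2 - 104)) = -96754*3*((0 + 104)*(-2 - 104) + 126)/(12 - 8*126 - 5*(0 + 104)*(-2 - 104)) = -96754*3*(104*(-106) + 126)/(12 - 1008 - 520*(-106)) = -96754*3*(-11024 + 126)/(12 - 1008 - 5*(-11024)) = -96754*(-32694/(12 - 1008 + 55120)) = -96754/((1/3)*(-1/10898)*54124) = -96754/(-27062/16347) = -96754*(-16347/27062) = 112974117/1933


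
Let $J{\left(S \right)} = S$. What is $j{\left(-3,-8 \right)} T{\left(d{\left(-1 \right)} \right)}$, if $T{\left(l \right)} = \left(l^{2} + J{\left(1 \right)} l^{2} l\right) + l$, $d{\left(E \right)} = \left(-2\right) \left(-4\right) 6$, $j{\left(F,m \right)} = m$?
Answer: $-903552$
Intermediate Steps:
$d{\left(E \right)} = 48$ ($d{\left(E \right)} = 8 \cdot 6 = 48$)
$T{\left(l \right)} = l + l^{2} + l^{3}$ ($T{\left(l \right)} = \left(l^{2} + 1 l^{2} l\right) + l = \left(l^{2} + l^{2} l\right) + l = \left(l^{2} + l^{3}\right) + l = l + l^{2} + l^{3}$)
$j{\left(-3,-8 \right)} T{\left(d{\left(-1 \right)} \right)} = - 8 \cdot 48 \left(1 + 48 + 48^{2}\right) = - 8 \cdot 48 \left(1 + 48 + 2304\right) = - 8 \cdot 48 \cdot 2353 = \left(-8\right) 112944 = -903552$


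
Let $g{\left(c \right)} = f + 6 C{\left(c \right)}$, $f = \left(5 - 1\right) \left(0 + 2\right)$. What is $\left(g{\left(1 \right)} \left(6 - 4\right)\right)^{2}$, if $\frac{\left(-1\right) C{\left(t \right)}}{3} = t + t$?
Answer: $3136$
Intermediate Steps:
$C{\left(t \right)} = - 6 t$ ($C{\left(t \right)} = - 3 \left(t + t\right) = - 3 \cdot 2 t = - 6 t$)
$f = 8$ ($f = 4 \cdot 2 = 8$)
$g{\left(c \right)} = 8 - 36 c$ ($g{\left(c \right)} = 8 + 6 \left(- 6 c\right) = 8 - 36 c$)
$\left(g{\left(1 \right)} \left(6 - 4\right)\right)^{2} = \left(\left(8 - 36\right) \left(6 - 4\right)\right)^{2} = \left(\left(8 - 36\right) 2\right)^{2} = \left(\left(-28\right) 2\right)^{2} = \left(-56\right)^{2} = 3136$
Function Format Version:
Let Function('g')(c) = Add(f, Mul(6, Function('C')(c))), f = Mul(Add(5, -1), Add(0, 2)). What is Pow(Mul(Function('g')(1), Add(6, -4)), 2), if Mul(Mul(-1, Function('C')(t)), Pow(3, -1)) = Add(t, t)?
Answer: 3136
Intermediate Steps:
Function('C')(t) = Mul(-6, t) (Function('C')(t) = Mul(-3, Add(t, t)) = Mul(-3, Mul(2, t)) = Mul(-6, t))
f = 8 (f = Mul(4, 2) = 8)
Function('g')(c) = Add(8, Mul(-36, c)) (Function('g')(c) = Add(8, Mul(6, Mul(-6, c))) = Add(8, Mul(-36, c)))
Pow(Mul(Function('g')(1), Add(6, -4)), 2) = Pow(Mul(Add(8, Mul(-36, 1)), Add(6, -4)), 2) = Pow(Mul(Add(8, -36), 2), 2) = Pow(Mul(-28, 2), 2) = Pow(-56, 2) = 3136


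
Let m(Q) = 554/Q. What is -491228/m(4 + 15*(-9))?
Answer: 32175434/277 ≈ 1.1616e+5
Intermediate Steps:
-491228/m(4 + 15*(-9)) = -491228/(554/(4 + 15*(-9))) = -491228/(554/(4 - 135)) = -491228/(554/(-131)) = -491228/(554*(-1/131)) = -491228/(-554/131) = -491228*(-131/554) = 32175434/277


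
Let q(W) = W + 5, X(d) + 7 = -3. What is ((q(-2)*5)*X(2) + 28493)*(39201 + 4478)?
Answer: 1237993897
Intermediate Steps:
X(d) = -10 (X(d) = -7 - 3 = -10)
q(W) = 5 + W
((q(-2)*5)*X(2) + 28493)*(39201 + 4478) = (((5 - 2)*5)*(-10) + 28493)*(39201 + 4478) = ((3*5)*(-10) + 28493)*43679 = (15*(-10) + 28493)*43679 = (-150 + 28493)*43679 = 28343*43679 = 1237993897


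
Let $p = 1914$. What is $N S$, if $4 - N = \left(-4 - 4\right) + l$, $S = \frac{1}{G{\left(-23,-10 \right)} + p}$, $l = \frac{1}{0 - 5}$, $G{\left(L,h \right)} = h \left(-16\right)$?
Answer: $\frac{1}{170} \approx 0.0058824$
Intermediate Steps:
$G{\left(L,h \right)} = - 16 h$
$l = - \frac{1}{5}$ ($l = \frac{1}{0 - 5} = \frac{1}{-5} = - \frac{1}{5} \approx -0.2$)
$S = \frac{1}{2074}$ ($S = \frac{1}{\left(-16\right) \left(-10\right) + 1914} = \frac{1}{160 + 1914} = \frac{1}{2074} \approx 0.00048216$)
$N = \frac{61}{5}$ ($N = 4 - \left(\left(-4 - 4\right) - \frac{1}{5}\right) = 4 - \left(-8 - \frac{1}{5}\right) = 4 - - \frac{41}{5} = 4 + \frac{41}{5} = \frac{61}{5} \approx 12.2$)
$N S = \frac{61}{5} \cdot \frac{1}{2074} = \frac{1}{170}$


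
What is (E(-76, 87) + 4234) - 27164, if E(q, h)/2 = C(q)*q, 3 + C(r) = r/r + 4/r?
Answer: -22618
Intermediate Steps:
C(r) = -2 + 4/r (C(r) = -3 + (r/r + 4/r) = -3 + (1 + 4/r) = -2 + 4/r)
E(q, h) = 2*q*(-2 + 4/q) (E(q, h) = 2*((-2 + 4/q)*q) = 2*(q*(-2 + 4/q)) = 2*q*(-2 + 4/q))
(E(-76, 87) + 4234) - 27164 = ((8 - 4*(-76)) + 4234) - 27164 = ((8 + 304) + 4234) - 27164 = (312 + 4234) - 27164 = 4546 - 27164 = -22618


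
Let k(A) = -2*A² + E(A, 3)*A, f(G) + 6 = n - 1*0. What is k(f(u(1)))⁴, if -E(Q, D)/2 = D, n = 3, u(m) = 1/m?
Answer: 0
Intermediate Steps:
u(m) = 1/m
f(G) = -3 (f(G) = -6 + (3 - 1*0) = -6 + (3 + 0) = -6 + 3 = -3)
E(Q, D) = -2*D
k(A) = -6*A - 2*A² (k(A) = -2*A² + (-2*3)*A = -2*A² - 6*A = -6*A - 2*A²)
k(f(u(1)))⁴ = (-2*(-3)*(3 - 3))⁴ = (-2*(-3)*0)⁴ = 0⁴ = 0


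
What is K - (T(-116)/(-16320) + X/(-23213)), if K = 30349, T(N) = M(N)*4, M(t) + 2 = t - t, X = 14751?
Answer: 1437192396307/47354520 ≈ 30350.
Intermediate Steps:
M(t) = -2 (M(t) = -2 + (t - t) = -2 + 0 = -2)
T(N) = -8 (T(N) = -2*4 = -8)
K - (T(-116)/(-16320) + X/(-23213)) = 30349 - (-8/(-16320) + 14751/(-23213)) = 30349 - (-8*(-1/16320) + 14751*(-1/23213)) = 30349 - (1/2040 - 14751/23213) = 30349 - 1*(-30068827/47354520) = 30349 + 30068827/47354520 = 1437192396307/47354520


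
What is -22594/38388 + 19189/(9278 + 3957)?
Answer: 218797871/254032590 ≈ 0.86130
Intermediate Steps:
-22594/38388 + 19189/(9278 + 3957) = -22594*1/38388 + 19189/13235 = -11297/19194 + 19189*(1/13235) = -11297/19194 + 19189/13235 = 218797871/254032590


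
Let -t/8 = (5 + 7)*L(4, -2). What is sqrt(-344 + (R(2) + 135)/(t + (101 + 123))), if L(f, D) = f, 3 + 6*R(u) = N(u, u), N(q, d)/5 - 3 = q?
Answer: I*sqrt(77595)/15 ≈ 18.571*I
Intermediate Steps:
N(q, d) = 15 + 5*q
R(u) = 2 + 5*u/6 (R(u) = -1/2 + (15 + 5*u)/6 = -1/2 + (5/2 + 5*u/6) = 2 + 5*u/6)
t = -384 (t = -8*(5 + 7)*4 = -96*4 = -8*48 = -384)
sqrt(-344 + (R(2) + 135)/(t + (101 + 123))) = sqrt(-344 + ((2 + (5/6)*2) + 135)/(-384 + (101 + 123))) = sqrt(-344 + ((2 + 5/3) + 135)/(-384 + 224)) = sqrt(-344 + (11/3 + 135)/(-160)) = sqrt(-344 + (416/3)*(-1/160)) = sqrt(-344 - 13/15) = sqrt(-5173/15) = I*sqrt(77595)/15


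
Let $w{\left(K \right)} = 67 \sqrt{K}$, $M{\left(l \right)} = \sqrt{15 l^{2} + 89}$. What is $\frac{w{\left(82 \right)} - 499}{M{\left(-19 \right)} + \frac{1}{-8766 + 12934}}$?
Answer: $\frac{2079832}{95616720895} - \frac{69349918208 \sqrt{86}}{95616720895} - \frac{279256 \sqrt{82}}{95616720895} + \frac{18623024128 \sqrt{1763}}{95616720895} \approx 1.4518$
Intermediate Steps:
$M{\left(l \right)} = \sqrt{89 + 15 l^{2}}$
$\frac{w{\left(82 \right)} - 499}{M{\left(-19 \right)} + \frac{1}{-8766 + 12934}} = \frac{67 \sqrt{82} - 499}{\sqrt{89 + 15 \left(-19\right)^{2}} + \frac{1}{-8766 + 12934}} = \frac{-499 + 67 \sqrt{82}}{\sqrt{89 + 15 \cdot 361} + \frac{1}{4168}} = \frac{-499 + 67 \sqrt{82}}{\sqrt{89 + 5415} + \frac{1}{4168}} = \frac{-499 + 67 \sqrt{82}}{\sqrt{5504} + \frac{1}{4168}} = \frac{-499 + 67 \sqrt{82}}{8 \sqrt{86} + \frac{1}{4168}} = \frac{-499 + 67 \sqrt{82}}{\frac{1}{4168} + 8 \sqrt{86}}$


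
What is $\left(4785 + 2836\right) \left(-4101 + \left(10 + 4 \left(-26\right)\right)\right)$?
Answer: $-31970095$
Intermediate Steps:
$\left(4785 + 2836\right) \left(-4101 + \left(10 + 4 \left(-26\right)\right)\right) = 7621 \left(-4101 + \left(10 - 104\right)\right) = 7621 \left(-4101 - 94\right) = 7621 \left(-4195\right) = -31970095$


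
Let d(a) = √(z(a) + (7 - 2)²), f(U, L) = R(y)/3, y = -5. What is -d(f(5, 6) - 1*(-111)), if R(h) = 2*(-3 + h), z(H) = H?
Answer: -14*√6/3 ≈ -11.431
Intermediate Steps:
R(h) = -6 + 2*h
f(U, L) = -16/3 (f(U, L) = (-6 + 2*(-5))/3 = (-6 - 10)*(⅓) = -16*⅓ = -16/3)
d(a) = √(25 + a) (d(a) = √(a + (7 - 2)²) = √(a + 5²) = √(a + 25) = √(25 + a))
-d(f(5, 6) - 1*(-111)) = -√(25 + (-16/3 - 1*(-111))) = -√(25 + (-16/3 + 111)) = -√(25 + 317/3) = -√(392/3) = -14*√6/3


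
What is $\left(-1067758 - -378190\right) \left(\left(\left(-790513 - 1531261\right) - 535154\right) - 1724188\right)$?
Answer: $3158990997888$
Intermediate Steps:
$\left(-1067758 - -378190\right) \left(\left(\left(-790513 - 1531261\right) - 535154\right) - 1724188\right) = \left(-1067758 + 378190\right) \left(\left(-2321774 - 535154\right) - 1724188\right) = - 689568 \left(-2856928 - 1724188\right) = \left(-689568\right) \left(-4581116\right) = 3158990997888$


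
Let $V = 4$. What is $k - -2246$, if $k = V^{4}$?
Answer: $2502$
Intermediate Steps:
$k = 256$ ($k = 4^{4} = 256$)
$k - -2246 = 256 - -2246 = 256 + 2246 = 2502$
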